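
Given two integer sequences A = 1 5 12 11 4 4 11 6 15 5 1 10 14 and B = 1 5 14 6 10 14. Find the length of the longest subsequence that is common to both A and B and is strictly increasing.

5

For each value that appears in both, track the longest common increasing run ending there.
The best achievable length is 5; one witness is 1, 5, 6, 10, 14 (A-positions 1,2,8,12,13, B-positions 1,2,4,5,6).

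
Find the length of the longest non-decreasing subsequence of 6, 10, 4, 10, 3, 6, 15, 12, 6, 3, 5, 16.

5

One longest non-decreasing subsequence is 6, 10, 10, 15, 16 (positions 1,2,4,7,12), of length 5; no longer one exists.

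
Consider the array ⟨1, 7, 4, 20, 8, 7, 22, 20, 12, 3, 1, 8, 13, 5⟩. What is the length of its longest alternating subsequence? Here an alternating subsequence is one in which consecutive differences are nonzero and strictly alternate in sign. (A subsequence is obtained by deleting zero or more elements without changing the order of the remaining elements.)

9

A longest alternating subsequence is 1, 7, 4, 20, 8, 22, 3, 8, 5 (positions 1,2,3,4,5,7,10,12,14); its 8 consecutive differences strictly alternate in sign, and length 9 is optimal.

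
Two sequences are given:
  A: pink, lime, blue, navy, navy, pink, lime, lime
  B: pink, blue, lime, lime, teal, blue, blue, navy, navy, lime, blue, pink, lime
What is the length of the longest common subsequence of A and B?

7

A longest common subsequence is pink, lime, blue, navy, navy, pink, lime (length 7); the LCS DP confirms no longer common subsequence exists.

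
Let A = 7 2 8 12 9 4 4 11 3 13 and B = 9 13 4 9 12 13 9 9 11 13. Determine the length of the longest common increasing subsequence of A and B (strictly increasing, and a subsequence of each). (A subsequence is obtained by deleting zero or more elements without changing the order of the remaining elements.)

For each value that appears in both, track the longest common increasing run ending there.
The best achievable length is 3; one witness is 9, 11, 13 (A-positions 5,8,10, B-positions 1,9,10).

3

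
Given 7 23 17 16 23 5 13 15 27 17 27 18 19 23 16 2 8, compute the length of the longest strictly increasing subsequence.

7

One longest increasing subsequence is 7, 13, 15, 17, 18, 19, 23 (positions 1,7,8,10,12,13,14), of length 7; no longer one exists.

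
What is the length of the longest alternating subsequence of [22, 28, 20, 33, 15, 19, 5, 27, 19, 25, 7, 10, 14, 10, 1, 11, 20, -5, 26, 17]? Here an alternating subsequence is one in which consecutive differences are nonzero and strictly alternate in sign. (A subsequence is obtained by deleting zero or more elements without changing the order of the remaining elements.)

A longest alternating subsequence is 22, 28, 20, 33, 15, 19, 5, 27, 19, 25, 7, 14, 10, 11, -5, 26, 17 (positions 1,2,3,4,5,6,7,8,9,10,11,13,14,16,18,19,20); its 16 consecutive differences strictly alternate in sign, and length 17 is optimal.

17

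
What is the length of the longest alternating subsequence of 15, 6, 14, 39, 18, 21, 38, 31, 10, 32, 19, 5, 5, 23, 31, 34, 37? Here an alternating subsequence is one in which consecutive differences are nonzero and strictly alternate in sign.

9

Track the best alternating length ending on an up-step vs a down-step at each position: up/down = 1/1, 1/2, 3/2, 3/1, 3/4, 5/4, 5/4, 5/6, 3/6, 7/6, 7/8, 1/8, 1/8, 9/8, 9/8, 9/6, 9/6.
The maximum over both is 9; one such subsequence is 15, 6, 39, 18, 38, 31, 32, 19, 23.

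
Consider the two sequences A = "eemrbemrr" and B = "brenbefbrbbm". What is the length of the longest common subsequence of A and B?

5

A longest common subsequence is eerbm (length 5); the LCS DP confirms no longer common subsequence exists.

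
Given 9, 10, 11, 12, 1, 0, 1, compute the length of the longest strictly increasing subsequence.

4

Let dp[i] be the longest increasing subsequence ending at position i. Then dp = [1, 2, 3, 4, 1, 1, 2].
The maximum is 4; one witness is 9, 10, 11, 12 at positions 1,2,3,4.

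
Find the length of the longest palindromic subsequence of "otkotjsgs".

Using dp[i][j] = 2 + dp[i+1][j−1] if the ends match, else max(dp[i+1][j], dp[i][j−1]):
dp[1][9] = 3. A witness is sgs at positions 7,8,9.

3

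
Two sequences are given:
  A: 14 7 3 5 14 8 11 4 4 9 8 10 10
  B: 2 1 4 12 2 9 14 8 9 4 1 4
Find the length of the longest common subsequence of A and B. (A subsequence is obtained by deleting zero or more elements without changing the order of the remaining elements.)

Backtracking the LCS table gives one alignment: 14 (A5,B7) → 8 (A6,B8) → 4 (A8,B10) → 4 (A9,B12).
So the longest common subsequence has length 4.

4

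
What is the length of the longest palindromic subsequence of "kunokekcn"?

5

Using dp[i][j] = 2 + dp[i+1][j−1] if the ends match, else max(dp[i+1][j], dp[i][j−1]):
dp[1][9] = 5. A witness is nkekn at positions 3,5,6,7,9.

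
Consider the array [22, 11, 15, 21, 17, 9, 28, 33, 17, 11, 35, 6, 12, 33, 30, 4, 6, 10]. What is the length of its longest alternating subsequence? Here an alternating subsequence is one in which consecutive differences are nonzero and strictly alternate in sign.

Track the best alternating length ending on an up-step vs a down-step at each position: up/down = 1/1, 1/2, 3/2, 3/2, 3/4, 1/4, 5/1, 5/1, 5/6, 5/6, 7/1, 1/8, 9/8, 9/8, 9/10, 1/10, 11/10, 11/10.
The maximum over both is 11; one such subsequence is 22, 11, 21, 17, 28, 17, 35, 6, 12, 4, 6.

11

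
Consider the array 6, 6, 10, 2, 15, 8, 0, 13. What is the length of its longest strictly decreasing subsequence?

3

One longest decreasing subsequence is 6, 2, 0 (positions 1,4,7), of length 3; no longer one exists.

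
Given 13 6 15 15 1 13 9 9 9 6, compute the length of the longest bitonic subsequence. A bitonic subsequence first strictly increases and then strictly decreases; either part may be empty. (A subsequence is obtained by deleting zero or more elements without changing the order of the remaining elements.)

One longest bitonic subsequence is 13, 15, 13, 9, 6 (positions 1,3,6,9,10): it rises to 15 then falls. Length 5 is optimal.

5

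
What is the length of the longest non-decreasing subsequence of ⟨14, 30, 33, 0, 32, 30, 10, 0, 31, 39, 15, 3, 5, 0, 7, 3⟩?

5

Let dp[i] be the longest non-decreasing subsequence ending at position i. Then dp = [1, 2, 3, 1, 3, 3, 2, 2, 4, 5, 3, 3, 4, 3, 5, 4].
The maximum is 5; one witness is 14, 30, 30, 31, 39 at positions 1,2,6,9,10.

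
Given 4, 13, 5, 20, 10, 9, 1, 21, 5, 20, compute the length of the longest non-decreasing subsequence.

4

One longest non-decreasing subsequence is 4, 13, 20, 21 (positions 1,2,4,8), of length 4; no longer one exists.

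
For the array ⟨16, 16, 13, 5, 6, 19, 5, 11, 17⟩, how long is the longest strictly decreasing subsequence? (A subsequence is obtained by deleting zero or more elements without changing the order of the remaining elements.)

4

One longest decreasing subsequence is 16, 13, 6, 5 (positions 1,3,5,7), of length 4; no longer one exists.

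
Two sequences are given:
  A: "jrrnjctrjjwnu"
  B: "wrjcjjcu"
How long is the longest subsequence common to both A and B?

6

A longest common subsequence is rjcjju (length 6); the LCS DP confirms no longer common subsequence exists.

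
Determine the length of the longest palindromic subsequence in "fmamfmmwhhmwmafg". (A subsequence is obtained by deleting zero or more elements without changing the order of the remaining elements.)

One longest palindromic subsequence is famwhhwmaf (positions 1,3,4,8,9,10,12,13,14,15); it reads the same forward and backward, and the interval DP gives dp[1][16] = 10.

10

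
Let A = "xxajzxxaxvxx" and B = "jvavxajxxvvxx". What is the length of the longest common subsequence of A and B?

8

Backtracking the LCS table gives one alignment: x (A2,B5) → a (A3,B6) → j (A4,B7) → x (A6,B8) → x (A7,B9) → v (A10,B11) → x (A11,B12) → x (A12,B13).
So the longest common subsequence has length 8.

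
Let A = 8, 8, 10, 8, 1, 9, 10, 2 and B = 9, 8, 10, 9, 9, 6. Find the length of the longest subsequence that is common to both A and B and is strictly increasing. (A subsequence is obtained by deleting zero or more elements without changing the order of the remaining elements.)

2

For each value that appears in both, track the longest common increasing run ending there.
The best achievable length is 2; one witness is 8, 10 (A-positions 1,3, B-positions 2,3).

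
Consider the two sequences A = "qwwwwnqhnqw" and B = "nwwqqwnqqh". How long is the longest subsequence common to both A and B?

A longest common subsequence is wwwnqh (length 6); the LCS DP confirms no longer common subsequence exists.

6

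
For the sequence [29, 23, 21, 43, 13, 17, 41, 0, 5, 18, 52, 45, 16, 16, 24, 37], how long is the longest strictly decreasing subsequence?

One longest decreasing subsequence is 29, 23, 21, 13, 0 (positions 1,2,3,5,8), of length 5; no longer one exists.

5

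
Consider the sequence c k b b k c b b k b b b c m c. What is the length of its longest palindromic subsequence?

Using dp[i][j] = 2 + dp[i+1][j−1] if the ends match, else max(dp[i+1][j], dp[i][j−1]):
dp[1][15] = 10. A witness is cbbkbbkbbc at positions 1,3,4,5,7,8,9,11,12,15.

10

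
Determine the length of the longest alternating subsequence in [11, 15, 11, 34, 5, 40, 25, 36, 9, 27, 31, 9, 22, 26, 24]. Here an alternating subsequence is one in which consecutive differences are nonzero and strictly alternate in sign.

Track the best alternating length ending on an up-step vs a down-step at each position: up/down = 1/1, 2/1, 1/3, 4/1, 1/5, 6/1, 6/7, 8/7, 6/9, 10/9, 10/9, 6/11, 12/11, 12/11, 12/13.
The maximum over both is 13; one such subsequence is 11, 15, 11, 34, 5, 40, 25, 36, 9, 27, 9, 26, 24.

13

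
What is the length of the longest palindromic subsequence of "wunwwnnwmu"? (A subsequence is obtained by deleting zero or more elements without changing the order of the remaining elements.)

One longest palindromic subsequence is uwnnwu (positions 2,5,6,7,8,10); it reads the same forward and backward, and the interval DP gives dp[1][10] = 6.

6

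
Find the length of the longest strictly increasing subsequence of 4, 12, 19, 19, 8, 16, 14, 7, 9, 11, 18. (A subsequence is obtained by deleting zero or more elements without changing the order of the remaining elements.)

5

Scanning left to right, the best length ending at each element is: 4→1, 12→2, 19→3, 19→3, 8→2, 16→3, 14→3, 7→2, 9→3, 11→4, 18→5.
So the longest increasing subsequence has length 5, e.g. 4, 8, 9, 11, 18.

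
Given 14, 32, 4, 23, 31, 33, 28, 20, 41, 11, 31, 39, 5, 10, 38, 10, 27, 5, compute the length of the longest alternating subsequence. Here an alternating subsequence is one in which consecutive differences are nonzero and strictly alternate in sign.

Track the best alternating length ending on an up-step vs a down-step at each position: up/down = 1/1, 2/1, 1/3, 4/3, 4/3, 4/1, 4/5, 4/5, 6/1, 4/7, 8/7, 8/7, 4/9, 10/9, 10/9, 10/11, 12/11, 4/13.
The maximum over both is 13; one such subsequence is 14, 32, 4, 31, 28, 41, 11, 31, 5, 38, 10, 27, 5.

13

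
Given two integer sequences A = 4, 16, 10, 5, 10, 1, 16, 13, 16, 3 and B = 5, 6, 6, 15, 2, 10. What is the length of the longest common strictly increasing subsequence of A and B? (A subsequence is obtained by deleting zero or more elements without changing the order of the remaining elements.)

2

For each value that appears in both, track the longest common increasing run ending there.
The best achievable length is 2; one witness is 5, 10 (A-positions 4,5, B-positions 1,6).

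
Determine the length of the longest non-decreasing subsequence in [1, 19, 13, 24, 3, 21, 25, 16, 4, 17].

4

One longest non-decreasing subsequence is 1, 19, 24, 25 (positions 1,2,4,7), of length 4; no longer one exists.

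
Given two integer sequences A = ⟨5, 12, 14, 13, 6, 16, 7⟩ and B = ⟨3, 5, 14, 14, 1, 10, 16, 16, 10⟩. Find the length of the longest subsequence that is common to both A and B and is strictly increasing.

For each value that appears in both, track the longest common increasing run ending there.
The best achievable length is 3; one witness is 5, 14, 16 (A-positions 1,3,6, B-positions 2,3,7).

3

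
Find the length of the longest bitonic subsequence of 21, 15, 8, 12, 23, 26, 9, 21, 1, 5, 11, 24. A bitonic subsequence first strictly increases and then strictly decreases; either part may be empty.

Let inc[i] be the LIS ending at i and dec[i] the longest strictly decreasing subsequence starting at i. inc = [1, 1, 1, 2, 3, 4, 2, 3, 1, 2, 3, 4], dec = [5, 4, 2, 3, 3, 3, 2, 2, 1, 1, 1, 1].
max_i inc[i]+dec[i]−1 = 6, with one witness 8, 12, 23, 26, 21, 11.

6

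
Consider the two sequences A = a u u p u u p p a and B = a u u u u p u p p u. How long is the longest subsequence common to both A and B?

Backtracking the LCS table gives one alignment: a (A1,B1) → u (A2,B4) → u (A3,B5) → p (A4,B6) → u (A6,B7) → p (A7,B8) → p (A8,B9).
So the longest common subsequence has length 7.

7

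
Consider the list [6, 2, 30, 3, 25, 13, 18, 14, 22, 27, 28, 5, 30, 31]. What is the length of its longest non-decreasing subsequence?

9

Let dp[i] be the longest non-decreasing subsequence ending at position i. Then dp = [1, 1, 2, 2, 3, 3, 4, 4, 5, 6, 7, 3, 8, 9].
The maximum is 9; one witness is 2, 3, 13, 18, 22, 27, 28, 30, 31 at positions 2,4,6,7,9,10,11,13,14.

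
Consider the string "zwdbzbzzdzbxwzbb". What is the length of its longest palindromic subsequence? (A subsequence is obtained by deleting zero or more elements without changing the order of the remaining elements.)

Using dp[i][j] = 2 + dp[i+1][j−1] if the ends match, else max(dp[i+1][j], dp[i][j−1]):
dp[1][16] = 10. A witness is zwbzzzzbwz at positions 1,2,4,5,7,8,10,11,13,14.

10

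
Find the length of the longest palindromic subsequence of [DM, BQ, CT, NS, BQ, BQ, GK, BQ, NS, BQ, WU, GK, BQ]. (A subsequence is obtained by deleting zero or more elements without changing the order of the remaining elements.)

Using dp[i][j] = 2 + dp[i+1][j−1] if the ends match, else max(dp[i+1][j], dp[i][j−1]):
dp[1][13] = 7. A witness is BQ GK BQ NS BQ GK BQ at positions 2,7,8,9,10,12,13.

7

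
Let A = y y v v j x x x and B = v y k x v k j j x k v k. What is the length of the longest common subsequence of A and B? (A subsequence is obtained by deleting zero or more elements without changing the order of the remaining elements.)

4

A longest common subsequence is yvjx (length 4); the LCS DP confirms no longer common subsequence exists.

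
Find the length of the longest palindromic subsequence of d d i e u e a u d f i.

5

Using dp[i][j] = 2 + dp[i+1][j−1] if the ends match, else max(dp[i+1][j], dp[i][j−1]):
dp[1][11] = 5. A witness is iuaui at positions 3,5,7,8,11.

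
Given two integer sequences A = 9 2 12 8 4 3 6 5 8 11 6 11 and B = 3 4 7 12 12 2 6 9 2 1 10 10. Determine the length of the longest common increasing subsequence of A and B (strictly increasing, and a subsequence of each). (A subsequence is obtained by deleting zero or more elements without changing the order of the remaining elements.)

For each value that appears in both, track the longest common increasing run ending there.
The best achievable length is 2; one witness is 3, 6 (A-positions 6,7, B-positions 1,7).

2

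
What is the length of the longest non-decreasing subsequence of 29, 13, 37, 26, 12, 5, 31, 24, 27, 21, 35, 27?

4

Scanning left to right, the best length ending at each element is: 29→1, 13→1, 37→2, 26→2, 12→1, 5→1, 31→3, 24→2, 27→3, 21→2, 35→4, 27→4.
So the longest non-decreasing subsequence has length 4, e.g. 13, 26, 31, 35.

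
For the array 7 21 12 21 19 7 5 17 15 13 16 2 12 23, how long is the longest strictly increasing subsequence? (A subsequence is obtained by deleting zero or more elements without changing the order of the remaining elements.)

One longest increasing subsequence is 7, 12, 15, 16, 23 (positions 1,3,9,11,14), of length 5; no longer one exists.

5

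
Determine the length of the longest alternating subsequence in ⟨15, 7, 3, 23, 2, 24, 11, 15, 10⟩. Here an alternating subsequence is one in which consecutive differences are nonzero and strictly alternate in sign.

A longest alternating subsequence is 15, 7, 23, 2, 24, 11, 15, 10 (positions 1,2,4,5,6,7,8,9); its 7 consecutive differences strictly alternate in sign, and length 8 is optimal.

8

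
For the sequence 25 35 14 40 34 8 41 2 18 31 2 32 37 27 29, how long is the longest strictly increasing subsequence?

5

One longest increasing subsequence is 14, 18, 31, 32, 37 (positions 3,9,10,12,13), of length 5; no longer one exists.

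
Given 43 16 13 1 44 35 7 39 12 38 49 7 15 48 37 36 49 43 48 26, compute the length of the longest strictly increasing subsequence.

Scanning left to right, the best length ending at each element is: 43→1, 16→1, 13→1, 1→1, 44→2, 35→2, 7→2, 39→3, 12→3, 38→4, 49→5, 7→2, 15→4, 48→5, 37→5, 36→5, 49→6, 43→6, 48→7, 26→5.
So the longest increasing subsequence has length 7, e.g. 1, 7, 12, 15, 37, 43, 48.

7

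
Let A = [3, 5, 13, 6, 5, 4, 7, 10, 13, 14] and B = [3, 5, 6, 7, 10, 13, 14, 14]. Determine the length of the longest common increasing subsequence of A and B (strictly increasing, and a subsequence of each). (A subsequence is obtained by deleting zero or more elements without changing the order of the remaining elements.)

A longest common strictly increasing subsequence is 3, 5, 6, 7, 10, 13, 14 (length 7); it appears in order in both A and B, and no longer such subsequence exists.

7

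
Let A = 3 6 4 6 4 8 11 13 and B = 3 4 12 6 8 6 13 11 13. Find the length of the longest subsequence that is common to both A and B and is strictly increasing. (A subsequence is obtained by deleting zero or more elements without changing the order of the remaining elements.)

For each value that appears in both, track the longest common increasing run ending there.
The best achievable length is 6; one witness is 3, 4, 6, 8, 11, 13 (A-positions 1,3,4,6,7,8, B-positions 1,2,4,5,8,9).

6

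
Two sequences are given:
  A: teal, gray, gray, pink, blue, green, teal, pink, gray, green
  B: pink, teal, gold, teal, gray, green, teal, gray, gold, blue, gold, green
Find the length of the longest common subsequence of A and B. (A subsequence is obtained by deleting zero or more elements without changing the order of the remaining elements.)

6

A longest common subsequence is teal, gray, green, teal, gray, green (length 6); the LCS DP confirms no longer common subsequence exists.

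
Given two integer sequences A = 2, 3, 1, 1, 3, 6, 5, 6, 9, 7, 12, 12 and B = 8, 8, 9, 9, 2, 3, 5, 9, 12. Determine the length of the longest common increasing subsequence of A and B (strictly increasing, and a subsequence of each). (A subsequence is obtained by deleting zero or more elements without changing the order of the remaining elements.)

5

For each value that appears in both, track the longest common increasing run ending there.
The best achievable length is 5; one witness is 2, 3, 5, 9, 12 (A-positions 1,2,7,9,11, B-positions 5,6,7,8,9).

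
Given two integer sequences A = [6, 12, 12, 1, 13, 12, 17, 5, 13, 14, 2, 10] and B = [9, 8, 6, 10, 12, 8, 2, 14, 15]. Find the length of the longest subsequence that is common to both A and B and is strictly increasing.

A longest common strictly increasing subsequence is 6, 12, 14 (length 3); it appears in order in both A and B, and no longer such subsequence exists.

3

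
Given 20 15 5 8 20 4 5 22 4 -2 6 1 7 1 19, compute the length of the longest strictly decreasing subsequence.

One longest decreasing subsequence is 20, 15, 8, 5, 4, -2 (positions 1,2,4,7,9,10), of length 6; no longer one exists.

6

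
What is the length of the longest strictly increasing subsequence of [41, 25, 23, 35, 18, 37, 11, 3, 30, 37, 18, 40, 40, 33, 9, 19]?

Let dp[i] be the longest increasing subsequence ending at position i. Then dp = [1, 1, 1, 2, 1, 3, 1, 1, 2, 3, 2, 4, 4, 3, 2, 3].
The maximum is 4; one witness is 25, 35, 37, 40 at positions 2,4,6,12.

4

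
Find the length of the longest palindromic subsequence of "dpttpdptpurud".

One longest palindromic subsequence is dptpdptpd (positions 1,2,3,5,6,7,8,9,13); it reads the same forward and backward, and the interval DP gives dp[1][13] = 9.

9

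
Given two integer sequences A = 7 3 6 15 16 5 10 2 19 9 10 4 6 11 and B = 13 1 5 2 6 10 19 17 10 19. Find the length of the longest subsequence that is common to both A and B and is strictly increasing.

A longest common strictly increasing subsequence is 5, 10, 19 (length 3); it appears in order in both A and B, and no longer such subsequence exists.

3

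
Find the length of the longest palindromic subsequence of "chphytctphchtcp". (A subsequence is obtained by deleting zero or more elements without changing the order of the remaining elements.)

One longest palindromic subsequence is pcthchtcp (positions 3,7,8,10,11,12,13,14,15); it reads the same forward and backward, and the interval DP gives dp[1][15] = 9.

9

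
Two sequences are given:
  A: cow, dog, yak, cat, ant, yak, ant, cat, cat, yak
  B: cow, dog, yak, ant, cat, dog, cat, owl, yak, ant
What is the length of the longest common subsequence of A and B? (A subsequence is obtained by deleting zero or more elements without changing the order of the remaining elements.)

7

A longest common subsequence is cow, dog, yak, ant, cat, cat, yak (length 7); the LCS DP confirms no longer common subsequence exists.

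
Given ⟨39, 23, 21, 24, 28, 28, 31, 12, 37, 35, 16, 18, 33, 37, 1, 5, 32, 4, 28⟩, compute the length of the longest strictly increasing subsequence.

6

Scanning left to right, the best length ending at each element is: 39→1, 23→1, 21→1, 24→2, 28→3, 28→3, 31→4, 12→1, 37→5, 35→5, 16→2, 18→3, 33→5, 37→6, 1→1, 5→2, 32→5, 4→2, 28→4.
So the longest increasing subsequence has length 6, e.g. 23, 24, 28, 31, 35, 37.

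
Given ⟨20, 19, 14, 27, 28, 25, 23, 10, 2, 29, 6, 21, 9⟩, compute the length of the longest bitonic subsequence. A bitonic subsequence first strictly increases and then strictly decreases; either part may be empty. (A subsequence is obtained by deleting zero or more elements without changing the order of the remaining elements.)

Let inc[i] be the LIS ending at i and dec[i] the longest strictly decreasing subsequence starting at i. inc = [1, 1, 1, 2, 3, 2, 2, 1, 1, 4, 2, 3, 3], dec = [5, 4, 3, 5, 5, 4, 3, 2, 1, 3, 1, 2, 1].
max_i inc[i]+dec[i]−1 = 7, with one witness 20, 27, 28, 25, 23, 21, 9.

7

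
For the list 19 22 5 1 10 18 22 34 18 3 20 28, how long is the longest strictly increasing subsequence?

5

Let dp[i] be the longest increasing subsequence ending at position i. Then dp = [1, 2, 1, 1, 2, 3, 4, 5, 3, 2, 4, 5].
The maximum is 5; one witness is 5, 10, 18, 22, 34 at positions 3,5,6,7,8.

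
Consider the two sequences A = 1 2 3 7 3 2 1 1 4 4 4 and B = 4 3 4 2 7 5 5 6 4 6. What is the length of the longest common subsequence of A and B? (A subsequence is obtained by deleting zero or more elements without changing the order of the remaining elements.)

3

A longest common subsequence is 2, 7, 4 (length 3); the LCS DP confirms no longer common subsequence exists.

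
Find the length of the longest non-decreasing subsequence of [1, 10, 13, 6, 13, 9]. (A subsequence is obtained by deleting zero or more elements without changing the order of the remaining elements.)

4

Let dp[i] be the longest non-decreasing subsequence ending at position i. Then dp = [1, 2, 3, 2, 4, 3].
The maximum is 4; one witness is 1, 10, 13, 13 at positions 1,2,3,5.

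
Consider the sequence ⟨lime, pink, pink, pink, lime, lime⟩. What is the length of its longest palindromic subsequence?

5

One longest palindromic subsequence is lime pink pink pink lime (positions 1,2,3,4,6); it reads the same forward and backward, and the interval DP gives dp[1][6] = 5.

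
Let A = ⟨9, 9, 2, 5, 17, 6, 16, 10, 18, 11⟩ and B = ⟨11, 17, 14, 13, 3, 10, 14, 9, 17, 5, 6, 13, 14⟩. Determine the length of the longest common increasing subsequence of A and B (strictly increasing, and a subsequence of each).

A longest common strictly increasing subsequence is 9, 17 (length 2); it appears in order in both A and B, and no longer such subsequence exists.

2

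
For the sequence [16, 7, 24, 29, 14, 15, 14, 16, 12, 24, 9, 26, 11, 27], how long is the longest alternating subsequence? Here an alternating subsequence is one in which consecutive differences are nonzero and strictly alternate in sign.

13

Track the best alternating length ending on an up-step vs a down-step at each position: up/down = 1/1, 1/2, 3/1, 3/1, 3/4, 5/4, 3/6, 7/4, 3/8, 9/4, 3/10, 11/4, 11/12, 13/4.
The maximum over both is 13; one such subsequence is 16, 7, 24, 14, 15, 14, 16, 12, 24, 9, 26, 11, 27.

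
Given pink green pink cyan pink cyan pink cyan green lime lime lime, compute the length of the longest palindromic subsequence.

7

One longest palindromic subsequence is green cyan pink cyan pink cyan green (positions 2,4,5,6,7,8,9); it reads the same forward and backward, and the interval DP gives dp[1][12] = 7.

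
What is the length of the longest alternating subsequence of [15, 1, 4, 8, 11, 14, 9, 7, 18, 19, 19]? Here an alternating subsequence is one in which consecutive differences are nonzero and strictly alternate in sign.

A longest alternating subsequence is 15, 1, 11, 9, 18 (positions 1,2,5,7,9); its 4 consecutive differences strictly alternate in sign, and length 5 is optimal.

5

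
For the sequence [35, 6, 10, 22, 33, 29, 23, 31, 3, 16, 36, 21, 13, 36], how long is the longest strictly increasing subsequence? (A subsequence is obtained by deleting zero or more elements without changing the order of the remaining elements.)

6

One longest increasing subsequence is 6, 10, 22, 29, 31, 36 (positions 2,3,4,6,8,11), of length 6; no longer one exists.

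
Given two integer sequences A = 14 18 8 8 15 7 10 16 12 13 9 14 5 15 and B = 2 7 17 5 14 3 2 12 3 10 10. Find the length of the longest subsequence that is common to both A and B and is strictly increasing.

2

A longest common strictly increasing subsequence is 7, 14 (length 2); it appears in order in both A and B, and no longer such subsequence exists.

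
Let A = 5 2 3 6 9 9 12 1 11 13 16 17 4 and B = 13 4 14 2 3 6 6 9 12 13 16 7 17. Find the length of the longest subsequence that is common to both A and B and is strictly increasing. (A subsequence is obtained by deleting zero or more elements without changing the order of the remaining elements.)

A longest common strictly increasing subsequence is 2, 3, 6, 9, 12, 13, 16, 17 (length 8); it appears in order in both A and B, and no longer such subsequence exists.

8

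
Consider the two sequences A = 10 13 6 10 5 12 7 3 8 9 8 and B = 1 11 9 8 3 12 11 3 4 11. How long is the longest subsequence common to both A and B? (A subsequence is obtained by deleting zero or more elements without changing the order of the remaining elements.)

Backtracking the LCS table gives one alignment: 12 (A6,B6) → 3 (A8,B8).
So the longest common subsequence has length 2.

2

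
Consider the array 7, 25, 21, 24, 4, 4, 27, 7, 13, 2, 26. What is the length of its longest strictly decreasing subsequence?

4

Let dp[i] be the longest decreasing subsequence ending at position i. Then dp = [1, 1, 2, 2, 3, 3, 1, 3, 3, 4, 2].
The maximum is 4; one witness is 25, 21, 4, 2 at positions 2,3,5,10.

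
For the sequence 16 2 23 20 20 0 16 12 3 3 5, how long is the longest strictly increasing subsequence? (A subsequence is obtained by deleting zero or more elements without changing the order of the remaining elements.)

3

Let dp[i] be the longest increasing subsequence ending at position i. Then dp = [1, 1, 2, 2, 2, 1, 2, 2, 2, 2, 3].
The maximum is 3; one witness is 2, 3, 5 at positions 2,9,11.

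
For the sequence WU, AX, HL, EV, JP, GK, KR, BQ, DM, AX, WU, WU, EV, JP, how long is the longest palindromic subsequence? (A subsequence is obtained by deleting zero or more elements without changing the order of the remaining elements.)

One longest palindromic subsequence is WU AX DM AX WU (positions 1,2,9,10,12); it reads the same forward and backward, and the interval DP gives dp[1][14] = 5.

5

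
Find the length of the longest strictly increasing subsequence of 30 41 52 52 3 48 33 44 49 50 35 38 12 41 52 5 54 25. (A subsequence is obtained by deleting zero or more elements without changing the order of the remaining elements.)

7

Scanning left to right, the best length ending at each element is: 30→1, 41→2, 52→3, 52→3, 3→1, 48→3, 33→2, 44→3, 49→4, 50→5, 35→3, 38→4, 12→2, 41→5, 52→6, 5→2, 54→7, 25→3.
So the longest increasing subsequence has length 7, e.g. 30, 41, 48, 49, 50, 52, 54.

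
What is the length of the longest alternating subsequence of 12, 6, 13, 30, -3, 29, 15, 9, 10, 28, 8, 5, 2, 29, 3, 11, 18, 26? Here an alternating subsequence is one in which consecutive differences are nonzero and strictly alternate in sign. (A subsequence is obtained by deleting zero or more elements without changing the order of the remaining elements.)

Track the best alternating length ending on an up-step vs a down-step at each position: up/down = 1/1, 1/2, 3/1, 3/1, 1/4, 5/4, 5/6, 5/6, 7/6, 7/6, 5/8, 5/8, 5/8, 9/4, 9/10, 11/10, 11/10, 11/10.
The maximum over both is 11; one such subsequence is 12, 6, 13, -3, 29, 9, 10, 8, 29, 3, 11.

11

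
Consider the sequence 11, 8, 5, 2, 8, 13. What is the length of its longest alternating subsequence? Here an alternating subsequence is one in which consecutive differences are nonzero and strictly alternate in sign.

3

A longest alternating subsequence is 11, 5, 8 (positions 1,3,5); its 2 consecutive differences strictly alternate in sign, and length 3 is optimal.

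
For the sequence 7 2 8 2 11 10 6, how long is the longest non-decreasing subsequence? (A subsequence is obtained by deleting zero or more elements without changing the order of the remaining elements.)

3

Let dp[i] be the longest non-decreasing subsequence ending at position i. Then dp = [1, 1, 2, 2, 3, 3, 3].
The maximum is 3; one witness is 7, 8, 11 at positions 1,3,5.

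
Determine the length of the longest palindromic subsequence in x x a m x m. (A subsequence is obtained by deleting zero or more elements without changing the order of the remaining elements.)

3

Using dp[i][j] = 2 + dp[i+1][j−1] if the ends match, else max(dp[i+1][j], dp[i][j−1]):
dp[1][6] = 3. A witness is mxm at positions 4,5,6.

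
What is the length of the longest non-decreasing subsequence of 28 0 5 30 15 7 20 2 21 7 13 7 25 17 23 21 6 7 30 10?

8

One longest non-decreasing subsequence is 0, 5, 7, 7, 13, 17, 23, 30 (positions 2,3,6,10,11,14,15,19), of length 8; no longer one exists.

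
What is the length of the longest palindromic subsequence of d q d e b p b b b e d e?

8

One longest palindromic subsequence is debbbbed (positions 3,4,5,7,8,9,10,11); it reads the same forward and backward, and the interval DP gives dp[1][12] = 8.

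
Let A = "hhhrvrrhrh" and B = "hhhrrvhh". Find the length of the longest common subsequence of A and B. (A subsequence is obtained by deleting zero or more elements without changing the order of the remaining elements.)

7

Backtracking the LCS table gives one alignment: h (A1,B1) → h (A2,B2) → h (A3,B3) → r (A4,B5) → v (A5,B6) → h (A8,B7) → h (A10,B8).
So the longest common subsequence has length 7.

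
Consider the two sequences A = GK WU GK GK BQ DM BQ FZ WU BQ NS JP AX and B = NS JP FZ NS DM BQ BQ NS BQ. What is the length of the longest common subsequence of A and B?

A longest common subsequence is DM, BQ, BQ, NS (length 4); the LCS DP confirms no longer common subsequence exists.

4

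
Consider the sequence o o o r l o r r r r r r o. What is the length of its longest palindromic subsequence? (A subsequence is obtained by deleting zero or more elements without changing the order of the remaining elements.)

9

One longest palindromic subsequence is orrrrrrro (positions 1,4,7,8,9,10,11,12,13); it reads the same forward and backward, and the interval DP gives dp[1][13] = 9.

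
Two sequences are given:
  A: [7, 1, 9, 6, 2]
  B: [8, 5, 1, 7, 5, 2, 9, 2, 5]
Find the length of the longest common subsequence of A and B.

Backtracking the LCS table gives one alignment: 7 (A1,B4) → 9 (A3,B7) → 2 (A5,B8).
So the longest common subsequence has length 3.

3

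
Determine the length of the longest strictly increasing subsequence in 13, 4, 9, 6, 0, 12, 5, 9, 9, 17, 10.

Let dp[i] be the longest increasing subsequence ending at position i. Then dp = [1, 1, 2, 2, 1, 3, 2, 3, 3, 4, 4].
The maximum is 4; one witness is 4, 9, 12, 17 at positions 2,3,6,10.

4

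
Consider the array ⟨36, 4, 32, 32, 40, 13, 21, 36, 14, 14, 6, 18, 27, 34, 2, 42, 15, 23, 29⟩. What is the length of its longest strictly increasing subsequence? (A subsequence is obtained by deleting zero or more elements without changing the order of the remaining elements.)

7

Let dp[i] be the longest increasing subsequence ending at position i. Then dp = [1, 1, 2, 2, 3, 2, 3, 4, 3, 3, 2, 4, 5, 6, 1, 7, 4, 5, 6].
The maximum is 7; one witness is 4, 13, 14, 18, 27, 34, 42 at positions 2,6,9,12,13,14,16.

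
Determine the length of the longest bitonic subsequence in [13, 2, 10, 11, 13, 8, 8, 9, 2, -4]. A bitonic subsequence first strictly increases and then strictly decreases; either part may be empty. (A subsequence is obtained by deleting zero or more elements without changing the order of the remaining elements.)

One longest bitonic subsequence is 2, 10, 11, 13, 9, 2, -4 (positions 2,3,4,5,8,9,10): it rises to 13 then falls. Length 7 is optimal.

7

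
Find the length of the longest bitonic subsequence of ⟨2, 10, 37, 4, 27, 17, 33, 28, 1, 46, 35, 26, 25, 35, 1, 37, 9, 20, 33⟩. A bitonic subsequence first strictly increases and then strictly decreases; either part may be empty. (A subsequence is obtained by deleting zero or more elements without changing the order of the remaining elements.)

9

Let inc[i] be the LIS ending at i and dec[i] the longest strictly decreasing subsequence starting at i. inc = [1, 2, 3, 2, 3, 3, 4, 4, 1, 5, 5, 4, 4, 5, 1, 6, 3, 4, 5], dec = [2, 3, 6, 2, 4, 2, 5, 4, 1, 5, 4, 3, 2, 2, 1, 2, 1, 1, 1].
max_i inc[i]+dec[i]−1 = 9, with one witness 2, 10, 27, 33, 46, 35, 26, 25, 20.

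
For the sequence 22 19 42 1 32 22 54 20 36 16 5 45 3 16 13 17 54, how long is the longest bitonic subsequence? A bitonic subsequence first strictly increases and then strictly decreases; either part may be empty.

8

Let inc[i] be the LIS ending at i and dec[i] the longest strictly decreasing subsequence starting at i. inc = [1, 1, 2, 1, 2, 2, 3, 2, 3, 2, 2, 4, 2, 3, 3, 4, 5], dec = [5, 4, 7, 1, 6, 5, 5, 4, 4, 3, 2, 3, 1, 2, 1, 1, 1].
max_i inc[i]+dec[i]−1 = 8, with one witness 22, 42, 32, 22, 20, 16, 5, 3.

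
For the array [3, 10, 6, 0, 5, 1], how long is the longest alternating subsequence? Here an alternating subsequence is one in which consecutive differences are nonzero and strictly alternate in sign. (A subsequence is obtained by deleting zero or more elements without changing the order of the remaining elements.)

Track the best alternating length ending on an up-step vs a down-step at each position: up/down = 1/1, 2/1, 2/3, 1/3, 4/3, 4/5.
The maximum over both is 5; one such subsequence is 3, 10, 0, 5, 1.

5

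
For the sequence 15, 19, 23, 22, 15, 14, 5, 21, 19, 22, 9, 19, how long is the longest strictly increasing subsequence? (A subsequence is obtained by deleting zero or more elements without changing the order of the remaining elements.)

4

Scanning left to right, the best length ending at each element is: 15→1, 19→2, 23→3, 22→3, 15→1, 14→1, 5→1, 21→3, 19→2, 22→4, 9→2, 19→3.
So the longest increasing subsequence has length 4, e.g. 15, 19, 21, 22.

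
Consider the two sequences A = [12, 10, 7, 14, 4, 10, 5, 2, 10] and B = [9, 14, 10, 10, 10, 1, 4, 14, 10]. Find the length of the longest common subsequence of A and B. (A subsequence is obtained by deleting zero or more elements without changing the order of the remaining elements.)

A longest common subsequence is 10, 14, 10 (length 3); the LCS DP confirms no longer common subsequence exists.

3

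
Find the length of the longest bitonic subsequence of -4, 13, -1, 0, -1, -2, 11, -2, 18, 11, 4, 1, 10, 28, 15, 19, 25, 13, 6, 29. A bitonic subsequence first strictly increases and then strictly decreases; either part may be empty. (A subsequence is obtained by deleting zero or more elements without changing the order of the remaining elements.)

Let inc[i] be the LIS ending at i and dec[i] the longest strictly decreasing subsequence starting at i. inc = [1, 2, 2, 3, 2, 2, 4, 2, 5, 4, 4, 4, 5, 6, 6, 7, 8, 6, 5, 9], dec = [1, 4, 2, 3, 2, 1, 3, 1, 4, 3, 2, 1, 2, 4, 3, 3, 3, 2, 1, 1].
max_i inc[i]+dec[i]−1 = 10, with one witness -4, -1, 0, 4, 10, 15, 19, 25, 13, 6.

10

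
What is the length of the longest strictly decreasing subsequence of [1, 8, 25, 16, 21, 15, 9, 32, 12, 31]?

4

Let dp[i] be the longest decreasing subsequence ending at position i. Then dp = [1, 1, 1, 2, 2, 3, 4, 1, 4, 2].
The maximum is 4; one witness is 25, 16, 15, 9 at positions 3,4,6,7.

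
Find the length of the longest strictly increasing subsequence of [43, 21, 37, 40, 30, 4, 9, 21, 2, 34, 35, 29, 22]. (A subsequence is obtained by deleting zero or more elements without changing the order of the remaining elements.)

Scanning left to right, the best length ending at each element is: 43→1, 21→1, 37→2, 40→3, 30→2, 4→1, 9→2, 21→3, 2→1, 34→4, 35→5, 29→4, 22→4.
So the longest increasing subsequence has length 5, e.g. 4, 9, 21, 34, 35.

5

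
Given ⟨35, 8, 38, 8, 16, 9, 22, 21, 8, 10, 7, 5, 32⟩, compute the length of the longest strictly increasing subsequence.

4

Scanning left to right, the best length ending at each element is: 35→1, 8→1, 38→2, 8→1, 16→2, 9→2, 22→3, 21→3, 8→1, 10→3, 7→1, 5→1, 32→4.
So the longest increasing subsequence has length 4, e.g. 8, 16, 22, 32.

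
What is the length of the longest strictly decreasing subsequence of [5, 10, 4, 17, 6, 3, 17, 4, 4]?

Let dp[i] be the longest decreasing subsequence ending at position i. Then dp = [1, 1, 2, 1, 2, 3, 1, 3, 3].
The maximum is 3; one witness is 5, 4, 3 at positions 1,3,6.

3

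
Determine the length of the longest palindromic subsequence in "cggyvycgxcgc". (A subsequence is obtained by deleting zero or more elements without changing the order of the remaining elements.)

One longest palindromic subsequence is cggyvyggc (positions 1,2,3,4,5,6,8,11,12); it reads the same forward and backward, and the interval DP gives dp[1][12] = 9.

9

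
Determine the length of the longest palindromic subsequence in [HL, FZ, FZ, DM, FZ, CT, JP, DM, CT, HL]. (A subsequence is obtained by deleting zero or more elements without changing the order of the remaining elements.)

5

One longest palindromic subsequence is HL CT DM CT HL (positions 1,6,8,9,10); it reads the same forward and backward, and the interval DP gives dp[1][10] = 5.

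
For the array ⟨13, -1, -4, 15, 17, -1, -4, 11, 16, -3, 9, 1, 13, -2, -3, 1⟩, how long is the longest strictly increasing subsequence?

Let dp[i] be the longest increasing subsequence ending at position i. Then dp = [1, 1, 1, 2, 3, 2, 1, 3, 4, 2, 3, 3, 4, 3, 2, 4].
The maximum is 4; one witness is -4, -1, 11, 16 at positions 3,6,8,9.

4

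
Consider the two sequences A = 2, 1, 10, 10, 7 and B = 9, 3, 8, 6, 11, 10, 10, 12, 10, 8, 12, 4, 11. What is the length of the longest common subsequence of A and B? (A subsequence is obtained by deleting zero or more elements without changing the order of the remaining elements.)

2

A longest common subsequence is 10, 10 (length 2); the LCS DP confirms no longer common subsequence exists.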